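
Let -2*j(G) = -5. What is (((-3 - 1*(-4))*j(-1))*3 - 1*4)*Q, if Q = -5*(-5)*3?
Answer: 525/2 ≈ 262.50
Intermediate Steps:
j(G) = 5/2 (j(G) = -½*(-5) = 5/2)
Q = 75 (Q = 25*3 = 75)
(((-3 - 1*(-4))*j(-1))*3 - 1*4)*Q = (((-3 - 1*(-4))*(5/2))*3 - 1*4)*75 = (((-3 + 4)*(5/2))*3 - 4)*75 = ((1*(5/2))*3 - 4)*75 = ((5/2)*3 - 4)*75 = (15/2 - 4)*75 = (7/2)*75 = 525/2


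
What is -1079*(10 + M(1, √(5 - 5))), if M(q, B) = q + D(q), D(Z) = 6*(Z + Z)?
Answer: -24817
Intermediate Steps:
D(Z) = 12*Z (D(Z) = 6*(2*Z) = 12*Z)
M(q, B) = 13*q (M(q, B) = q + 12*q = 13*q)
-1079*(10 + M(1, √(5 - 5))) = -1079*(10 + 13*1) = -1079*(10 + 13) = -1079*23 = -24817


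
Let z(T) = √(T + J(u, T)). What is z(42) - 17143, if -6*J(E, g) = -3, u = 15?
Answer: -17143 + √170/2 ≈ -17136.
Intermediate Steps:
J(E, g) = ½ (J(E, g) = -⅙*(-3) = ½)
z(T) = √(½ + T) (z(T) = √(T + ½) = √(½ + T))
z(42) - 17143 = √(2 + 4*42)/2 - 17143 = √(2 + 168)/2 - 17143 = √170/2 - 17143 = -17143 + √170/2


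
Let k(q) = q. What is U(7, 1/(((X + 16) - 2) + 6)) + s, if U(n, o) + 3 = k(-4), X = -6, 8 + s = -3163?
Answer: -3178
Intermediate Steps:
s = -3171 (s = -8 - 3163 = -3171)
U(n, o) = -7 (U(n, o) = -3 - 4 = -7)
U(7, 1/(((X + 16) - 2) + 6)) + s = -7 - 3171 = -3178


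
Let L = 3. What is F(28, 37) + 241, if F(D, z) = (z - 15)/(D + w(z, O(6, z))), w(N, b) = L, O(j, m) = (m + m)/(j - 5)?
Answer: 7493/31 ≈ 241.71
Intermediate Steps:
O(j, m) = 2*m/(-5 + j) (O(j, m) = (2*m)/(-5 + j) = 2*m/(-5 + j))
w(N, b) = 3
F(D, z) = (-15 + z)/(3 + D) (F(D, z) = (z - 15)/(D + 3) = (-15 + z)/(3 + D))
F(28, 37) + 241 = (-15 + 37)/(3 + 28) + 241 = 22/31 + 241 = 7493/31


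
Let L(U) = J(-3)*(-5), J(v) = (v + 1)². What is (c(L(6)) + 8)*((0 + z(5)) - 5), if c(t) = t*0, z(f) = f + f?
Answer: 40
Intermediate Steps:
z(f) = 2*f
J(v) = (1 + v)²
L(U) = -20 (L(U) = (1 - 3)²*(-5) = (-2)²*(-5) = 4*(-5) = -20)
c(t) = 0
(c(L(6)) + 8)*((0 + z(5)) - 5) = (0 + 8)*((0 + 2*5) - 5) = 8*((0 + 10) - 5) = 8*(10 - 5) = 8*5 = 40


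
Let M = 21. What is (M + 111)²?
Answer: 17424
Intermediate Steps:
(M + 111)² = (21 + 111)² = 132² = 17424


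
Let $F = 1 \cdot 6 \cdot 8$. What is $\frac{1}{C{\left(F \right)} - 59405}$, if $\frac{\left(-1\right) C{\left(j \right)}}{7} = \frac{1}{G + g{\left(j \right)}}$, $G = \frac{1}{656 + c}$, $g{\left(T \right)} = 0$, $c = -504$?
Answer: $- \frac{1}{60469} \approx -1.6537 \cdot 10^{-5}$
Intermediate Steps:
$G = \frac{1}{152}$ ($G = \frac{1}{656 - 504} = \frac{1}{152} \approx 0.0065789$)
$F = 48$ ($F = 6 \cdot 8 = 48$)
$C{\left(j \right)} = -1064$ ($C{\left(j \right)} = - \frac{7}{\frac{1}{152} + 0} = - 7 \frac{1}{\frac{1}{152}} = \left(-7\right) 152 = -1064$)
$\frac{1}{C{\left(F \right)} - 59405} = \frac{1}{-1064 - 59405} = \frac{1}{-60469} = - \frac{1}{60469}$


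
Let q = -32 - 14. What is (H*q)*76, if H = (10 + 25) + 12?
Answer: -164312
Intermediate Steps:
q = -46
H = 47 (H = 35 + 12 = 47)
(H*q)*76 = (47*(-46))*76 = -2162*76 = -164312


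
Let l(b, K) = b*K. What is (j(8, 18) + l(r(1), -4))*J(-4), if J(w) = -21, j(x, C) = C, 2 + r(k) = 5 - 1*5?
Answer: -546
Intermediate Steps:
r(k) = -2 (r(k) = -2 + (5 - 1*5) = -2 + (5 - 5) = -2 + 0 = -2)
l(b, K) = K*b
(j(8, 18) + l(r(1), -4))*J(-4) = (18 - 4*(-2))*(-21) = (18 + 8)*(-21) = 26*(-21) = -546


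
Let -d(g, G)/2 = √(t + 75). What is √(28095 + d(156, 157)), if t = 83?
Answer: √(28095 - 2*√158) ≈ 167.54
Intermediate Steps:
d(g, G) = -2*√158 (d(g, G) = -2*√(83 + 75) = -2*√158)
√(28095 + d(156, 157)) = √(28095 - 2*√158)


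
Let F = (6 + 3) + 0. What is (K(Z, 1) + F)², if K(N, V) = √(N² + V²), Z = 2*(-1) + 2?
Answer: 100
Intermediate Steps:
Z = 0 (Z = -2 + 2 = 0)
F = 9 (F = 9 + 0 = 9)
(K(Z, 1) + F)² = (√(0² + 1²) + 9)² = (√(0 + 1) + 9)² = (√1 + 9)² = (1 + 9)² = 10² = 100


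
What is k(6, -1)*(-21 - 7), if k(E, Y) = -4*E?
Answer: 672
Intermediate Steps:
k(6, -1)*(-21 - 7) = (-4*6)*(-21 - 7) = -24*(-28) = 672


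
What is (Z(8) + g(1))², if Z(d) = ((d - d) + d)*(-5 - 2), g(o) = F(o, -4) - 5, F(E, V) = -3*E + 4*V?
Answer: 6400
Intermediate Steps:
g(o) = -21 - 3*o (g(o) = (-3*o + 4*(-4)) - 5 = (-3*o - 16) - 5 = (-16 - 3*o) - 5 = -21 - 3*o)
Z(d) = -7*d (Z(d) = (0 + d)*(-7) = d*(-7) = -7*d)
(Z(8) + g(1))² = (-7*8 + (-21 - 3*1))² = (-56 + (-21 - 3))² = (-56 - 24)² = (-80)² = 6400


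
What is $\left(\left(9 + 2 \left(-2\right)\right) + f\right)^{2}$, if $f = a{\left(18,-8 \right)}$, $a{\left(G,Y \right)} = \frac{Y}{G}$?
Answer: $\frac{1681}{81} \approx 20.753$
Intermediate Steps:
$f = - \frac{4}{9}$ ($f = - \frac{8}{18} = \left(-8\right) \frac{1}{18} = - \frac{4}{9} \approx -0.44444$)
$\left(\left(9 + 2 \left(-2\right)\right) + f\right)^{2} = \left(\left(9 + 2 \left(-2\right)\right) - \frac{4}{9}\right)^{2} = \left(\left(9 - 4\right) - \frac{4}{9}\right)^{2} = \left(5 - \frac{4}{9}\right)^{2} = \left(\frac{41}{9}\right)^{2} = \frac{1681}{81}$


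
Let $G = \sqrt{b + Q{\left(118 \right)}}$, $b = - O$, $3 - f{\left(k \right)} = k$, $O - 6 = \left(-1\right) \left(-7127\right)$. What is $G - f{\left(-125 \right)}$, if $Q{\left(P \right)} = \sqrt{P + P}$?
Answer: $-128 + i \sqrt{7133 - 2 \sqrt{59}} \approx -128.0 + 84.366 i$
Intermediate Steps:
$O = 7133$ ($O = 6 - -7127 = 6 + 7127 = 7133$)
$Q{\left(P \right)} = \sqrt{2} \sqrt{P}$ ($Q{\left(P \right)} = \sqrt{2 P} = \sqrt{2} \sqrt{P}$)
$f{\left(k \right)} = 3 - k$
$b = -7133$ ($b = \left(-1\right) 7133 = -7133$)
$G = \sqrt{-7133 + 2 \sqrt{59}}$ ($G = \sqrt{-7133 + \sqrt{2} \sqrt{118}} = \sqrt{-7133 + 2 \sqrt{59}} \approx 84.366 i$)
$G - f{\left(-125 \right)} = \sqrt{-7133 + 2 \sqrt{59}} - \left(3 - -125\right) = \sqrt{-7133 + 2 \sqrt{59}} - \left(3 + 125\right) = \sqrt{-7133 + 2 \sqrt{59}} - 128 = -128 + \sqrt{-7133 + 2 \sqrt{59}}$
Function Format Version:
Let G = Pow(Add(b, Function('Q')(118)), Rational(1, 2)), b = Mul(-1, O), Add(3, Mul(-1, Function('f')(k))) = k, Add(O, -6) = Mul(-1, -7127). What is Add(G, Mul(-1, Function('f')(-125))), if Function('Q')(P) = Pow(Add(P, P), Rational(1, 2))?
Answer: Add(-128, Mul(I, Pow(Add(7133, Mul(-2, Pow(59, Rational(1, 2)))), Rational(1, 2)))) ≈ Add(-128.00, Mul(84.366, I))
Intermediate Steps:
O = 7133 (O = Add(6, Mul(-1, -7127)) = Add(6, 7127) = 7133)
Function('Q')(P) = Mul(Pow(2, Rational(1, 2)), Pow(P, Rational(1, 2))) (Function('Q')(P) = Pow(Mul(2, P), Rational(1, 2)) = Mul(Pow(2, Rational(1, 2)), Pow(P, Rational(1, 2))))
Function('f')(k) = Add(3, Mul(-1, k))
b = -7133 (b = Mul(-1, 7133) = -7133)
G = Pow(Add(-7133, Mul(2, Pow(59, Rational(1, 2)))), Rational(1, 2)) (G = Pow(Add(-7133, Mul(Pow(2, Rational(1, 2)), Pow(118, Rational(1, 2)))), Rational(1, 2)) = Pow(Add(-7133, Mul(2, Pow(59, Rational(1, 2)))), Rational(1, 2)) ≈ Mul(84.366, I))
Add(G, Mul(-1, Function('f')(-125))) = Add(Pow(Add(-7133, Mul(2, Pow(59, Rational(1, 2)))), Rational(1, 2)), Mul(-1, Add(3, Mul(-1, -125)))) = Add(Pow(Add(-7133, Mul(2, Pow(59, Rational(1, 2)))), Rational(1, 2)), Mul(-1, Add(3, 125))) = Add(Pow(Add(-7133, Mul(2, Pow(59, Rational(1, 2)))), Rational(1, 2)), Mul(-1, 128)) = Add(Pow(Add(-7133, Mul(2, Pow(59, Rational(1, 2)))), Rational(1, 2)), -128) = Add(-128, Pow(Add(-7133, Mul(2, Pow(59, Rational(1, 2)))), Rational(1, 2)))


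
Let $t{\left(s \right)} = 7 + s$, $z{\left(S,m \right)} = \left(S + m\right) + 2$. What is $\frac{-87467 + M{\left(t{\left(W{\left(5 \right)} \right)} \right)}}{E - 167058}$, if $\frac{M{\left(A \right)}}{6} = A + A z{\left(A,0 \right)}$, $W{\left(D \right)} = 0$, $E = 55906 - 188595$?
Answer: $\frac{87047}{299747} \approx 0.2904$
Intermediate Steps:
$E = -132689$
$z{\left(S,m \right)} = 2 + S + m$
$M{\left(A \right)} = 6 A + 6 A \left(2 + A\right)$ ($M{\left(A \right)} = 6 \left(A + A \left(2 + A + 0\right)\right) = 6 \left(A + A \left(2 + A\right)\right) = 6 A + 6 A \left(2 + A\right)$)
$\frac{-87467 + M{\left(t{\left(W{\left(5 \right)} \right)} \right)}}{E - 167058} = \frac{-87467 + 6 \left(7 + 0\right) \left(3 + \left(7 + 0\right)\right)}{-132689 - 167058} = \frac{-87467 + 6 \cdot 7 \left(3 + 7\right)}{-299747} = \left(-87467 + 6 \cdot 7 \cdot 10\right) \left(- \frac{1}{299747}\right) = \left(-87467 + 420\right) \left(- \frac{1}{299747}\right) = \left(-87047\right) \left(- \frac{1}{299747}\right) = \frac{87047}{299747}$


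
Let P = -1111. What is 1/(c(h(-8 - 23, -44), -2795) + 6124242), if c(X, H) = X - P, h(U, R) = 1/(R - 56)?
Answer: 100/612535299 ≈ 1.6326e-7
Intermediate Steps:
h(U, R) = 1/(-56 + R)
c(X, H) = 1111 + X (c(X, H) = X - 1*(-1111) = X + 1111 = 1111 + X)
1/(c(h(-8 - 23, -44), -2795) + 6124242) = 1/((1111 + 1/(-56 - 44)) + 6124242) = 1/((1111 + 1/(-100)) + 6124242) = 1/((1111 - 1/100) + 6124242) = 1/(111099/100 + 6124242) = 1/(612535299/100) = 100/612535299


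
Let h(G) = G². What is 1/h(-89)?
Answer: 1/7921 ≈ 0.00012625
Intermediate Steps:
1/h(-89) = 1/((-89)²) = 1/7921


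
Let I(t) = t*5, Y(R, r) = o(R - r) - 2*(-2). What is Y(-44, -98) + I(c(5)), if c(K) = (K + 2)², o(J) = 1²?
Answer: 250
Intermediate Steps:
o(J) = 1
c(K) = (2 + K)²
Y(R, r) = 5 (Y(R, r) = 1 - 2*(-2) = 1 + 4 = 5)
I(t) = 5*t
Y(-44, -98) + I(c(5)) = 5 + 5*(2 + 5)² = 5 + 5*7² = 5 + 5*49 = 5 + 245 = 250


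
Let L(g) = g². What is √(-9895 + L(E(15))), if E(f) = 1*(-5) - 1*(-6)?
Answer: I*√9894 ≈ 99.469*I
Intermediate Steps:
E(f) = 1 (E(f) = -5 + 6 = 1)
√(-9895 + L(E(15))) = √(-9895 + 1²) = √(-9895 + 1) = √(-9894) = I*√9894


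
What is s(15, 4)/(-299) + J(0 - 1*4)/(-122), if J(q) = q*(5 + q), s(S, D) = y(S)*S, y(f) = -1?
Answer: 1513/18239 ≈ 0.082954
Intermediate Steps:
s(S, D) = -S
s(15, 4)/(-299) + J(0 - 1*4)/(-122) = -1*15/(-299) + ((0 - 1*4)*(5 + (0 - 1*4)))/(-122) = -15*(-1/299) + ((0 - 4)*(5 + (0 - 4)))*(-1/122) = 15/299 - 4*(5 - 4)*(-1/122) = 15/299 - 4*1*(-1/122) = 15/299 - 4*(-1/122) = 15/299 + 2/61 = 1513/18239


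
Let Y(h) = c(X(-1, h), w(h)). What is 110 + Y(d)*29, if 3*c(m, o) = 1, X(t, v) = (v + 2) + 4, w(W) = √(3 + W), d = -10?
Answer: 359/3 ≈ 119.67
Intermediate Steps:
X(t, v) = 6 + v (X(t, v) = (2 + v) + 4 = 6 + v)
c(m, o) = ⅓ (c(m, o) = (⅓)*1 = ⅓)
Y(h) = ⅓
110 + Y(d)*29 = 110 + (⅓)*29 = 110 + 29/3 = 359/3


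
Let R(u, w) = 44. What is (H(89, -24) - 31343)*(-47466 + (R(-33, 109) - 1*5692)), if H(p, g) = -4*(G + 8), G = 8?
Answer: 1668151398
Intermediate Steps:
H(p, g) = -64 (H(p, g) = -4*(8 + 8) = -4*16 = -64)
(H(89, -24) - 31343)*(-47466 + (R(-33, 109) - 1*5692)) = (-64 - 31343)*(-47466 + (44 - 1*5692)) = -31407*(-47466 + (44 - 5692)) = -31407*(-47466 - 5648) = -31407*(-53114) = 1668151398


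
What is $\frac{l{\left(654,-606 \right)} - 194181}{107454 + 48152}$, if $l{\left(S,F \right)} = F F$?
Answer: $\frac{173055}{155606} \approx 1.1121$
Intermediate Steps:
$l{\left(S,F \right)} = F^{2}$
$\frac{l{\left(654,-606 \right)} - 194181}{107454 + 48152} = \frac{\left(-606\right)^{2} - 194181}{107454 + 48152} = \frac{367236 - 194181}{155606} = 173055 \cdot \frac{1}{155606} = \frac{173055}{155606}$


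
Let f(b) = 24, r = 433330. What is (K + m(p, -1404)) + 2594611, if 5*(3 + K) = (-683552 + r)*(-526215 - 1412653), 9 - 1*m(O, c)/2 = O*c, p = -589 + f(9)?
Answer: 485152469226/5 ≈ 9.7031e+10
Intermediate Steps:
p = -565 (p = -589 + 24 = -565)
m(O, c) = 18 - 2*O*c
K = 485147428681/5 (K = -3 + ((-683552 + 433330)*(-526215 - 1412653))/5 = -3 + (-250222*(-1938868))/5 = -3 + (⅕)*485147428696 = -3 + 485147428696/5 = 485147428681/5 ≈ 9.7029e+10)
(K + m(p, -1404)) + 2594611 = (485147428681/5 + (18 - 2*(-565)*(-1404))) + 2594611 = (485147428681/5 + (18 - 1586520)) + 2594611 = (485147428681/5 - 1586502) + 2594611 = 485139496171/5 + 2594611 = 485152469226/5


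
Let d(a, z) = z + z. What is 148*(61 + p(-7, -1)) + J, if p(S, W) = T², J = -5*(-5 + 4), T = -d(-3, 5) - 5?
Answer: 42333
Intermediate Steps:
d(a, z) = 2*z
T = -15 (T = -2*5 - 5 = -1*10 - 5 = -10 - 5 = -15)
J = 5 (J = -5*(-1) = 5)
p(S, W) = 225 (p(S, W) = (-15)² = 225)
148*(61 + p(-7, -1)) + J = 148*(61 + 225) + 5 = 148*286 + 5 = 42328 + 5 = 42333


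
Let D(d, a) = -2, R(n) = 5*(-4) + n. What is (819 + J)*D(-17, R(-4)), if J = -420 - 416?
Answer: 34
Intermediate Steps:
J = -836
R(n) = -20 + n
(819 + J)*D(-17, R(-4)) = (819 - 836)*(-2) = -17*(-2) = 34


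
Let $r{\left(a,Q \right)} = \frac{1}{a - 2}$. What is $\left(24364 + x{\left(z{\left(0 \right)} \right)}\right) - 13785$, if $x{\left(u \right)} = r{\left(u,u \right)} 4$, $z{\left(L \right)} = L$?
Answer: $10577$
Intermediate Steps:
$r{\left(a,Q \right)} = \frac{1}{-2 + a}$
$x{\left(u \right)} = \frac{4}{-2 + u}$ ($x{\left(u \right)} = \frac{1}{-2 + u} 4 = \frac{4}{-2 + u}$)
$\left(24364 + x{\left(z{\left(0 \right)} \right)}\right) - 13785 = \left(24364 + \frac{4}{-2 + 0}\right) - 13785 = \left(24364 + \frac{4}{-2}\right) - 13785 = \left(24364 + 4 \left(- \frac{1}{2}\right)\right) - 13785 = \left(24364 - 2\right) - 13785 = 24362 - 13785 = 10577$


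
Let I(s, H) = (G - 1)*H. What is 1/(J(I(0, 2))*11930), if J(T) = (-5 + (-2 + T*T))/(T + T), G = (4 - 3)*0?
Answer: 2/17895 ≈ 0.00011176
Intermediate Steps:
G = 0 (G = 1*0 = 0)
I(s, H) = -H (I(s, H) = (0 - 1)*H = -H)
J(T) = (-7 + T²)/(2*T) (J(T) = (-5 + (-2 + T²))/((2*T)) = (-7 + T²)*(1/(2*T)) = (-7 + T²)/(2*T))
1/(J(I(0, 2))*11930) = 1/(((-7 + (-1*2)²)/(2*((-1*2))))*11930) = 1/(((½)*(-7 + (-2)²)/(-2))*11930) = 1/(((½)*(-½)*(-7 + 4))*11930) = 1/(((½)*(-½)*(-3))*11930) = 1/((¾)*11930) = 1/(17895/2) = 2/17895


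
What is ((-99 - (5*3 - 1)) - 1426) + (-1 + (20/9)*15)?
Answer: -4520/3 ≈ -1506.7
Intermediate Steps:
((-99 - (5*3 - 1)) - 1426) + (-1 + (20/9)*15) = ((-99 - (15 - 1)) - 1426) + (-1 + (20*(⅑))*15) = ((-99 - 1*14) - 1426) + (-1 + (20/9)*15) = ((-99 - 14) - 1426) + (-1 + 100/3) = (-113 - 1426) + 97/3 = -1539 + 97/3 = -4520/3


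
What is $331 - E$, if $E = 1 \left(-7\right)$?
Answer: $338$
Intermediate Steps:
$E = -7$
$331 - E = 331 - -7 = 331 + 7 = 338$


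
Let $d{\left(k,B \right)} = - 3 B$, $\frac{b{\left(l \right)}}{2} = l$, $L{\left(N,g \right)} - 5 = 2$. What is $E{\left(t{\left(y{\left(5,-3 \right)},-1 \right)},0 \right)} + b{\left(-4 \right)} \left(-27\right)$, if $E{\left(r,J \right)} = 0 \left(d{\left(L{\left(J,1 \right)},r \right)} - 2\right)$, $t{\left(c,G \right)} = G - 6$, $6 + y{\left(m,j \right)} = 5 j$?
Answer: $216$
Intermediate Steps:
$y{\left(m,j \right)} = -6 + 5 j$
$L{\left(N,g \right)} = 7$ ($L{\left(N,g \right)} = 5 + 2 = 7$)
$b{\left(l \right)} = 2 l$
$t{\left(c,G \right)} = -6 + G$ ($t{\left(c,G \right)} = G - 6 = -6 + G$)
$E{\left(r,J \right)} = 0$ ($E{\left(r,J \right)} = 0 \left(- 3 r - 2\right) = 0 \left(-2 - 3 r\right) = 0$)
$E{\left(t{\left(y{\left(5,-3 \right)},-1 \right)},0 \right)} + b{\left(-4 \right)} \left(-27\right) = 0 + 2 \left(-4\right) \left(-27\right) = 0 - -216 = 0 + 216 = 216$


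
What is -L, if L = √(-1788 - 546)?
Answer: -I*√2334 ≈ -48.311*I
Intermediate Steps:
L = I*√2334 (L = √(-2334) = I*√2334 ≈ 48.311*I)
-L = -I*√2334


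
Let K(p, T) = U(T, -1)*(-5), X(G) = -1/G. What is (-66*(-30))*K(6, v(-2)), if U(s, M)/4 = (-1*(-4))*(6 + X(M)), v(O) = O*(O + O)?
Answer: -1108800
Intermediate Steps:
v(O) = 2*O² (v(O) = O*(2*O) = 2*O²)
U(s, M) = 96 - 16/M (U(s, M) = 4*((-1*(-4))*(6 - 1/M)) = 4*(4*(6 - 1/M)) = 4*(24 - 4/M) = 96 - 16/M)
K(p, T) = -560 (K(p, T) = (96 - 16/(-1))*(-5) = (96 - 16*(-1))*(-5) = (96 + 16)*(-5) = 112*(-5) = -560)
(-66*(-30))*K(6, v(-2)) = -66*(-30)*(-560) = 1980*(-560) = -1108800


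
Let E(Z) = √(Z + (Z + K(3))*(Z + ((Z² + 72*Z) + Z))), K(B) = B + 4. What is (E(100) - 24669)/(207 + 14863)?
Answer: -24669/15070 + √18619/1507 ≈ -1.5464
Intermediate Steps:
K(B) = 4 + B
E(Z) = √(Z + (7 + Z)*(Z² + 74*Z)) (E(Z) = √(Z + (Z + (4 + 3))*(Z + ((Z² + 72*Z) + Z))) = √(Z + (Z + 7)*(Z + (Z² + 73*Z))) = √(Z + (7 + Z)*(Z² + 74*Z)))
(E(100) - 24669)/(207 + 14863) = (√(100*(519 + 100² + 81*100)) - 24669)/(207 + 14863) = (√(100*(519 + 10000 + 8100)) - 24669)/15070 = (√(100*18619) - 24669)*(1/15070) = (√1861900 - 24669)*(1/15070) = (10*√18619 - 24669)*(1/15070) = (-24669 + 10*√18619)*(1/15070) = -24669/15070 + √18619/1507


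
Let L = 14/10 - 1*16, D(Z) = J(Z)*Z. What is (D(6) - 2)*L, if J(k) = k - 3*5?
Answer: 4088/5 ≈ 817.60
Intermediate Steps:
J(k) = -15 + k (J(k) = k - 15 = -15 + k)
D(Z) = Z*(-15 + Z) (D(Z) = (-15 + Z)*Z = Z*(-15 + Z))
L = -73/5 (L = 14*(1/10) - 16 = 7/5 - 16 = -73/5 ≈ -14.600)
(D(6) - 2)*L = (6*(-15 + 6) - 2)*(-73/5) = (6*(-9) - 2)*(-73/5) = (-54 - 2)*(-73/5) = -56*(-73/5) = 4088/5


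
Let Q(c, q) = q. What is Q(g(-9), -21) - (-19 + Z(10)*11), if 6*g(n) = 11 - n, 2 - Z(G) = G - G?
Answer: -24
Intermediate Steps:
Z(G) = 2 (Z(G) = 2 - (G - G) = 2 - 1*0 = 2 + 0 = 2)
g(n) = 11/6 - n/6 (g(n) = (11 - n)/6 = 11/6 - n/6)
Q(g(-9), -21) - (-19 + Z(10)*11) = -21 - (-19 + 2*11) = -21 - (-19 + 22) = -21 - 1*3 = -21 - 3 = -24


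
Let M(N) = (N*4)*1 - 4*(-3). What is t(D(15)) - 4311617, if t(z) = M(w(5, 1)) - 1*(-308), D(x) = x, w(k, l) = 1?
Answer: -4311293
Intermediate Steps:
M(N) = 12 + 4*N (M(N) = (4*N)*1 + 12 = 4*N + 12 = 12 + 4*N)
t(z) = 324 (t(z) = (12 + 4*1) - 1*(-308) = (12 + 4) + 308 = 16 + 308 = 324)
t(D(15)) - 4311617 = 324 - 4311617 = -4311293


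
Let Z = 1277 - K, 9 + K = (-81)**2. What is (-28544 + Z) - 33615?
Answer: -67434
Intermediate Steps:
K = 6552 (K = -9 + (-81)**2 = -9 + 6561 = 6552)
Z = -5275 (Z = 1277 - 1*6552 = 1277 - 6552 = -5275)
(-28544 + Z) - 33615 = (-28544 - 5275) - 33615 = -33819 - 33615 = -67434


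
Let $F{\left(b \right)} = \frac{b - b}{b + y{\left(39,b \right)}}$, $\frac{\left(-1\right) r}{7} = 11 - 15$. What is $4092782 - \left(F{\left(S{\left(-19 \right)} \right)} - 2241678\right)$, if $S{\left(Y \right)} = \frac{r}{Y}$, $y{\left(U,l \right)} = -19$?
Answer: $6334460$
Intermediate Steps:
$r = 28$ ($r = - 7 \left(11 - 15\right) = \left(-7\right) \left(-4\right) = 28$)
$S{\left(Y \right)} = \frac{28}{Y}$
$F{\left(b \right)} = 0$ ($F{\left(b \right)} = \frac{b - b}{b - 19} = \frac{0}{-19 + b} = 0$)
$4092782 - \left(F{\left(S{\left(-19 \right)} \right)} - 2241678\right) = 4092782 - \left(0 - 2241678\right) = 4092782 - -2241678 = 4092782 + 2241678 = 6334460$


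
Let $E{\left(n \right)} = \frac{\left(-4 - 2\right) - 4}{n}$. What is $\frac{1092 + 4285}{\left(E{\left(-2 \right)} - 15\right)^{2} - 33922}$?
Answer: $- \frac{5377}{33822} \approx -0.15898$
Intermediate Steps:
$E{\left(n \right)} = - \frac{10}{n}$ ($E{\left(n \right)} = \frac{-6 - 4}{n} = - \frac{10}{n}$)
$\frac{1092 + 4285}{\left(E{\left(-2 \right)} - 15\right)^{2} - 33922} = \frac{1092 + 4285}{\left(- \frac{10}{-2} - 15\right)^{2} - 33922} = \frac{5377}{\left(\left(-10\right) \left(- \frac{1}{2}\right) - 15\right)^{2} - 33922} = \frac{5377}{\left(5 - 15\right)^{2} - 33922} = \frac{5377}{\left(-10\right)^{2} - 33922} = \frac{5377}{100 - 33922} = \frac{5377}{-33822} = 5377 \left(- \frac{1}{33822}\right) = - \frac{5377}{33822}$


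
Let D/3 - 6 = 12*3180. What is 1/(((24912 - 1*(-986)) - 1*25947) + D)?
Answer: 1/114449 ≈ 8.7375e-6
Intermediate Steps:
D = 114498 (D = 18 + 3*(12*3180) = 18 + 3*38160 = 18 + 114480 = 114498)
1/(((24912 - 1*(-986)) - 1*25947) + D) = 1/(((24912 - 1*(-986)) - 1*25947) + 114498) = 1/(((24912 + 986) - 25947) + 114498) = 1/((25898 - 25947) + 114498) = 1/(-49 + 114498) = 1/114449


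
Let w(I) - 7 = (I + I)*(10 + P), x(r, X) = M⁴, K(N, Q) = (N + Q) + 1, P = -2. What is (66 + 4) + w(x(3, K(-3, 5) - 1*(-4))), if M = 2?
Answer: 333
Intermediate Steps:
K(N, Q) = 1 + N + Q
x(r, X) = 16 (x(r, X) = 2⁴ = 16)
w(I) = 7 + 16*I (w(I) = 7 + (I + I)*(10 - 2) = 7 + (2*I)*8 = 7 + 16*I)
(66 + 4) + w(x(3, K(-3, 5) - 1*(-4))) = (66 + 4) + (7 + 16*16) = 70 + (7 + 256) = 70 + 263 = 333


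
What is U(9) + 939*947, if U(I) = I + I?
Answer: 889251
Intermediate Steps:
U(I) = 2*I
U(9) + 939*947 = 2*9 + 939*947 = 18 + 889233 = 889251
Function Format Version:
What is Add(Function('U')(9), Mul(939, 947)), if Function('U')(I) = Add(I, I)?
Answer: 889251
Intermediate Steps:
Function('U')(I) = Mul(2, I)
Add(Function('U')(9), Mul(939, 947)) = Add(Mul(2, 9), Mul(939, 947)) = Add(18, 889233) = 889251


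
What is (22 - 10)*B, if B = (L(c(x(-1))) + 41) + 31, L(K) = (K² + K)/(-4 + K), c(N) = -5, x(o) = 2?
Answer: 2512/3 ≈ 837.33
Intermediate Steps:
L(K) = (K + K²)/(-4 + K)
B = 628/9 (B = (-5*(1 - 5)/(-4 - 5) + 41) + 31 = (-5*(-4)/(-9) + 41) + 31 = (-5*(-⅑)*(-4) + 41) + 31 = (-20/9 + 41) + 31 = 349/9 + 31 = 628/9 ≈ 69.778)
(22 - 10)*B = (22 - 10)*(628/9) = 12*(628/9) = 2512/3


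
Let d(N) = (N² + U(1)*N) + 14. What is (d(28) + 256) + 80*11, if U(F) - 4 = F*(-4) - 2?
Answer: 1878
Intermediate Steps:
U(F) = 2 - 4*F (U(F) = 4 + (F*(-4) - 2) = 4 + (-4*F - 2) = 4 + (-2 - 4*F) = 2 - 4*F)
d(N) = 14 + N² - 2*N (d(N) = (N² + (2 - 4*1)*N) + 14 = (N² + (2 - 4)*N) + 14 = (N² - 2*N) + 14 = 14 + N² - 2*N)
(d(28) + 256) + 80*11 = ((14 + 28² - 2*28) + 256) + 80*11 = ((14 + 784 - 56) + 256) + 880 = (742 + 256) + 880 = 998 + 880 = 1878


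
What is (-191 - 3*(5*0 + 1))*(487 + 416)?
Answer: -175182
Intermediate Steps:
(-191 - 3*(5*0 + 1))*(487 + 416) = (-191 - 3*(0 + 1))*903 = (-191 - 3)*903 = -194*903 = -175182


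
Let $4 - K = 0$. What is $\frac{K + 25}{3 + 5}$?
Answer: $\frac{29}{8} \approx 3.625$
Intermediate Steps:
$K = 4$ ($K = 4 - 0 = 4 + 0 = 4$)
$\frac{K + 25}{3 + 5} = \frac{4 + 25}{3 + 5} = \frac{29}{8}$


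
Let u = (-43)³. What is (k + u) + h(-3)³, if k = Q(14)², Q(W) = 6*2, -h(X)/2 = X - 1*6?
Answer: -73531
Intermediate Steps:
h(X) = 12 - 2*X (h(X) = -2*(X - 1*6) = -2*(X - 6) = -2*(-6 + X) = 12 - 2*X)
u = -79507
Q(W) = 12
k = 144 (k = 12² = 144)
(k + u) + h(-3)³ = (144 - 79507) + (12 - 2*(-3))³ = -79363 + (12 + 6)³ = -79363 + 18³ = -79363 + 5832 = -73531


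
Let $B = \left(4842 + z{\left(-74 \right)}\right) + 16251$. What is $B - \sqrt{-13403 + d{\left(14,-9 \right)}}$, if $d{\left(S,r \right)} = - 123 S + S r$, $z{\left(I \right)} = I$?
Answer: $21019 - i \sqrt{15251} \approx 21019.0 - 123.49 i$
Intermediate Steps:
$B = 21019$ ($B = \left(4842 - 74\right) + 16251 = 4768 + 16251 = 21019$)
$B - \sqrt{-13403 + d{\left(14,-9 \right)}} = 21019 - \sqrt{-13403 + 14 \left(-123 - 9\right)} = 21019 - \sqrt{-13403 + 14 \left(-132\right)} = 21019 - \sqrt{-13403 - 1848} = 21019 - \sqrt{-15251} = 21019 - i \sqrt{15251}$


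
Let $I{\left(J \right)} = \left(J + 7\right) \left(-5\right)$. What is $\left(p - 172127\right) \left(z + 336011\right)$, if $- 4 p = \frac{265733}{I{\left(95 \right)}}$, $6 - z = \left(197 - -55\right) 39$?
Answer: $- \frac{114451026184583}{2040} \approx -5.6103 \cdot 10^{10}$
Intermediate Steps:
$I{\left(J \right)} = -35 - 5 J$ ($I{\left(J \right)} = \left(7 + J\right) \left(-5\right) = -35 - 5 J$)
$z = -9822$ ($z = 6 - \left(197 - -55\right) 39 = 6 - \left(197 + 55\right) 39 = 6 - 252 \cdot 39 = 6 - 9828 = -9822$)
$p = \frac{265733}{2040}$ ($p = - \frac{265733 \frac{1}{-35 - 475}}{4} = - \frac{265733 \frac{1}{-510}}{4} = - \frac{265733 \left(- \frac{1}{510}\right)}{4} = \left(- \frac{1}{4}\right) \left(- \frac{265733}{510}\right) = \frac{265733}{2040} \approx 130.26$)
$\left(p - 172127\right) \left(z + 336011\right) = \left(\frac{265733}{2040} - 172127\right) \left(-9822 + 336011\right) = \left(- \frac{350873347}{2040}\right) 326189 = - \frac{114451026184583}{2040}$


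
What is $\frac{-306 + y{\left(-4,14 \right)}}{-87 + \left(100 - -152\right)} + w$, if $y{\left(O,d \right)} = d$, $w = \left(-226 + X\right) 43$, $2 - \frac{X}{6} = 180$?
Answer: $- \frac{9181222}{165} \approx -55644.0$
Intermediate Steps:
$X = -1068$ ($X = 12 - 1080 = -1068$)
$w = -55642$ ($w = \left(-226 - 1068\right) 43 = \left(-1294\right) 43 = -55642$)
$\frac{-306 + y{\left(-4,14 \right)}}{-87 + \left(100 - -152\right)} + w = \frac{-306 + 14}{-87 + \left(100 - -152\right)} - 55642 = \frac{1}{-87 + \left(100 + 152\right)} \left(-292\right) - 55642 = \frac{1}{-87 + 252} \left(-292\right) - 55642 = \frac{1}{165} \left(-292\right) - 55642 = - \frac{292}{165} - 55642 = - \frac{9181222}{165}$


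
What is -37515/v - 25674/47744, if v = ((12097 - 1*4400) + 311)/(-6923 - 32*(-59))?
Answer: 563629016763/23895872 ≈ 23587.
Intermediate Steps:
v = -8008/5035 (v = ((12097 - 4400) + 311)/(-6923 + 1888) = (7697 + 311)/(-5035) = 8008*(-1/5035) = -8008/5035 ≈ -1.5905)
-37515/v - 25674/47744 = -37515/(-8008/5035) - 25674/47744 = -37515*(-5035/8008) - 25674*1/47744 = 188888025/8008 - 12837/23872 = 563629016763/23895872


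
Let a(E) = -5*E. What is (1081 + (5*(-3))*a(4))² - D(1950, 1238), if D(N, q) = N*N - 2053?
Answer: -1893286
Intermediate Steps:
D(N, q) = -2053 + N² (D(N, q) = N² - 2053 = -2053 + N²)
(1081 + (5*(-3))*a(4))² - D(1950, 1238) = (1081 + (5*(-3))*(-5*4))² - (-2053 + 1950²) = (1081 - 15*(-20))² - (-2053 + 3802500) = (1081 + 300)² - 1*3800447 = 1381² - 3800447 = 1907161 - 3800447 = -1893286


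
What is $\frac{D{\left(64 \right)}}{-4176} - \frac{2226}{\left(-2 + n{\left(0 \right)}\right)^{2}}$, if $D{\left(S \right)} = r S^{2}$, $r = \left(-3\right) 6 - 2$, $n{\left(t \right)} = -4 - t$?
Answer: $- \frac{22037}{522} \approx -42.216$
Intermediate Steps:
$r = -20$ ($r = -18 - 2 = -20$)
$D{\left(S \right)} = - 20 S^{2}$
$\frac{D{\left(64 \right)}}{-4176} - \frac{2226}{\left(-2 + n{\left(0 \right)}\right)^{2}} = \frac{\left(-20\right) 64^{2}}{-4176} - \frac{2226}{\left(-2 - 4\right)^{2}} = \left(-20\right) 4096 \left(- \frac{1}{4176}\right) - \frac{2226}{\left(-2 + \left(-4 + 0\right)\right)^{2}} = \left(-81920\right) \left(- \frac{1}{4176}\right) - \frac{2226}{\left(-2 - 4\right)^{2}} = \frac{5120}{261} - \frac{2226}{\left(-6\right)^{2}} = \frac{5120}{261} - \frac{2226}{36} = \frac{5120}{261} - \frac{371}{6} = - \frac{22037}{522}$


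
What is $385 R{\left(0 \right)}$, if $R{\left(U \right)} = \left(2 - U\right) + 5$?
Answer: $2695$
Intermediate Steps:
$R{\left(U \right)} = 7 - U$
$385 R{\left(0 \right)} = 385 \left(7 - 0\right) = 385 \left(7 + 0\right) = 385 \cdot 7 = 2695$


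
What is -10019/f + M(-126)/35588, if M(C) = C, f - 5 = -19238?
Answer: 25295201/48890286 ≈ 0.51739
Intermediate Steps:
f = -19233 (f = 5 - 19238 = -19233)
-10019/f + M(-126)/35588 = -10019/(-19233) - 126/35588 = -10019*(-1/19233) - 126*1/35588 = 10019/19233 - 9/2542 = 25295201/48890286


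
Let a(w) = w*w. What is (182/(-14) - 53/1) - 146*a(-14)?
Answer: -28682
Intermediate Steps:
a(w) = w²
(182/(-14) - 53/1) - 146*a(-14) = (182/(-14) - 53/1) - 146*(-14)² = (182*(-1/14) - 53*1) - 146*196 = (-13 - 53) - 28616 = -66 - 28616 = -28682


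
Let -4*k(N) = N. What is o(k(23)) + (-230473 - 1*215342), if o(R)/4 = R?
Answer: -445838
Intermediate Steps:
k(N) = -N/4
o(R) = 4*R
o(k(23)) + (-230473 - 1*215342) = 4*(-1/4*23) + (-230473 - 1*215342) = 4*(-23/4) + (-230473 - 215342) = -23 - 445815 = -445838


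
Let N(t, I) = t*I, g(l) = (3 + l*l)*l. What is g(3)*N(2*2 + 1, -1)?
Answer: -180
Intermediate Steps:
g(l) = l*(3 + l²) (g(l) = (3 + l²)*l = l*(3 + l²))
N(t, I) = I*t
g(3)*N(2*2 + 1, -1) = (3*(3 + 3²))*(-(2*2 + 1)) = (3*(3 + 9))*(-(4 + 1)) = (3*12)*(-1*5) = 36*(-5) = -180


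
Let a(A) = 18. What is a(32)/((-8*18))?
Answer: -⅛ ≈ -0.12500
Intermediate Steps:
a(32)/((-8*18)) = 18/((-8*18)) = 18/(-144) = 18*(-1/144) = -⅛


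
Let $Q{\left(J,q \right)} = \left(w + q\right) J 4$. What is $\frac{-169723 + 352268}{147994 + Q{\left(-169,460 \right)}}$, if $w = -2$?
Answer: $- \frac{182545}{161614} \approx -1.1295$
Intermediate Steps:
$Q{\left(J,q \right)} = 4 J \left(-2 + q\right)$ ($Q{\left(J,q \right)} = \left(-2 + q\right) J 4 = \left(-2 + q\right) 4 J = 4 J \left(-2 + q\right)$)
$\frac{-169723 + 352268}{147994 + Q{\left(-169,460 \right)}} = \frac{-169723 + 352268}{147994 + 4 \left(-169\right) \left(-2 + 460\right)} = \frac{182545}{147994 + 4 \left(-169\right) 458} = \frac{182545}{147994 - 309608} = \frac{182545}{-161614} = 182545 \left(- \frac{1}{161614}\right) = - \frac{182545}{161614}$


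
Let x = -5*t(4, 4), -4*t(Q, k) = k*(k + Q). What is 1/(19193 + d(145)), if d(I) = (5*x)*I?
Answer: 1/48193 ≈ 2.0750e-5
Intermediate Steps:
t(Q, k) = -k*(Q + k)/4 (t(Q, k) = -k*(k + Q)/4 = -k*(Q + k)/4)
x = 40 (x = -(-5)*4*(4 + 4)/4 = -(-5)*4*8/4 = -5*(-8) = 40)
d(I) = 200*I (d(I) = (5*40)*I = 200*I)
1/(19193 + d(145)) = 1/(19193 + 200*145) = 1/(19193 + 29000) = 1/48193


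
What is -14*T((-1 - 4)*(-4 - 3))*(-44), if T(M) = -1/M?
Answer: -88/5 ≈ -17.600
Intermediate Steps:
-14*T((-1 - 4)*(-4 - 3))*(-44) = -(-14)/((-1 - 4)*(-4 - 3))*(-44) = -(-14)/((-5*(-7)))*(-44) = -(-14)/35*(-44) = -14*(-1/35)*(-44) = (⅖)*(-44) = -88/5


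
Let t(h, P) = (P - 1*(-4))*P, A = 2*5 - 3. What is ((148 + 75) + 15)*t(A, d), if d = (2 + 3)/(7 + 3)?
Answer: 1071/2 ≈ 535.50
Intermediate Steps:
d = ½ (d = 5/10 = 5*(⅒) = ½ ≈ 0.50000)
A = 7 (A = 10 - 3 = 7)
t(h, P) = P*(4 + P) (t(h, P) = (P + 4)*P = (4 + P)*P = P*(4 + P))
((148 + 75) + 15)*t(A, d) = ((148 + 75) + 15)*((4 + ½)/2) = (223 + 15)*((½)*(9/2)) = 238*(9/4) = 1071/2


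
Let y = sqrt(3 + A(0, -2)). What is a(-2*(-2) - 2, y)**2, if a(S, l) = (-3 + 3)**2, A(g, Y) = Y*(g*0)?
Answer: 0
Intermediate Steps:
A(g, Y) = 0 (A(g, Y) = Y*0 = 0)
y = sqrt(3) (y = sqrt(3 + 0) = sqrt(3) ≈ 1.7320)
a(S, l) = 0 (a(S, l) = 0**2 = 0)
a(-2*(-2) - 2, y)**2 = 0**2 = 0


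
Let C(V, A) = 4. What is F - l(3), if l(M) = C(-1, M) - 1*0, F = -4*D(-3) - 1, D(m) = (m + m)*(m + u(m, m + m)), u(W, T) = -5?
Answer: -197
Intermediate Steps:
D(m) = 2*m*(-5 + m) (D(m) = (m + m)*(m - 5) = (2*m)*(-5 + m) = 2*m*(-5 + m))
F = -193 (F = -8*(-3)*(-5 - 3) - 1 = -8*(-3)*(-8) - 1 = -4*48 - 1 = -192 - 1 = -193)
l(M) = 4 (l(M) = 4 - 1*0 = 4 + 0 = 4)
F - l(3) = -193 - 1*4 = -193 - 4 = -197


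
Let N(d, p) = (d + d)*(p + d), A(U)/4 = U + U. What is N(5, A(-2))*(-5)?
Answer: 550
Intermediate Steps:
A(U) = 8*U (A(U) = 4*(U + U) = 4*(2*U) = 8*U)
N(d, p) = 2*d*(d + p) (N(d, p) = (2*d)*(d + p) = 2*d*(d + p))
N(5, A(-2))*(-5) = (2*5*(5 + 8*(-2)))*(-5) = (2*5*(5 - 16))*(-5) = (2*5*(-11))*(-5) = -110*(-5) = 550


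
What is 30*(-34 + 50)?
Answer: 480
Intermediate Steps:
30*(-34 + 50) = 30*16 = 480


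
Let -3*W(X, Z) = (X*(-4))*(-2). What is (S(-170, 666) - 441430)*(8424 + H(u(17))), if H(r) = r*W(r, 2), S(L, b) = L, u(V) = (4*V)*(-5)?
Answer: 132410521600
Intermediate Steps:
u(V) = -20*V
W(X, Z) = -8*X/3 (W(X, Z) = -X*(-4)*(-2)/3 = -(-4*X)*(-2)/3 = -8*X/3)
H(r) = -8*r**2/3 (H(r) = r*(-8*r/3) = -8*r**2/3)
(S(-170, 666) - 441430)*(8424 + H(u(17))) = (-170 - 441430)*(8424 - 8*(-20*17)**2/3) = -441600*(8424 - 8/3*(-340)**2) = -441600*(8424 - 8/3*115600) = -441600*(8424 - 924800/3) = -441600*(-899528/3) = 132410521600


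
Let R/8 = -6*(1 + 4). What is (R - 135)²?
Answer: 140625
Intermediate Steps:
R = -240 (R = 8*(-6*(1 + 4)) = 8*(-6*5) = 8*(-30) = -240)
(R - 135)² = (-240 - 135)² = (-375)² = 140625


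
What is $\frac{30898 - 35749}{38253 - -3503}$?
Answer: $- \frac{441}{3796} \approx -0.11617$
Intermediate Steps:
$\frac{30898 - 35749}{38253 - -3503} = - \frac{4851}{38253 + \left(-18549 + 22052\right)} = - \frac{4851}{38253 + 3503} = - \frac{4851}{41756} = \left(-4851\right) \frac{1}{41756} = - \frac{441}{3796}$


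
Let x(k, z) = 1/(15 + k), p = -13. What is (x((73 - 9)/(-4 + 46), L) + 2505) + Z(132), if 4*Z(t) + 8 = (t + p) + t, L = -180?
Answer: 3561345/1388 ≈ 2565.8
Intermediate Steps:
Z(t) = -21/4 + t/2 (Z(t) = -2 + ((t - 13) + t)/4 = -2 + ((-13 + t) + t)/4 = -2 + (-13 + 2*t)/4 = -2 + (-13/4 + t/2) = -21/4 + t/2)
(x((73 - 9)/(-4 + 46), L) + 2505) + Z(132) = (1/(15 + (73 - 9)/(-4 + 46)) + 2505) + (-21/4 + (½)*132) = (1/(15 + 64/42) + 2505) + (-21/4 + 66) = (1/(15 + 64*(1/42)) + 2505) + 243/4 = (1/(15 + 32/21) + 2505) + 243/4 = (1/(347/21) + 2505) + 243/4 = (21/347 + 2505) + 243/4 = 869256/347 + 243/4 = 3561345/1388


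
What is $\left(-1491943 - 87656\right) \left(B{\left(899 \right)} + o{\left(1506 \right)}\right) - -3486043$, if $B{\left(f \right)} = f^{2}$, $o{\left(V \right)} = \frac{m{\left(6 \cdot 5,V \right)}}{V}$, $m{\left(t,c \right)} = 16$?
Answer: $- \frac{320434135556620}{251} \approx -1.2766 \cdot 10^{12}$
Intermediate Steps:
$o{\left(V \right)} = \frac{16}{V}$
$\left(-1491943 - 87656\right) \left(B{\left(899 \right)} + o{\left(1506 \right)}\right) - -3486043 = \left(-1491943 - 87656\right) \left(899^{2} + \frac{16}{1506}\right) - -3486043 = - 1579599 \left(808201 + 16 \cdot \frac{1}{1506}\right) + 3486043 = - 1579599 \left(808201 + \frac{8}{753}\right) + 3486043 = \left(-1579599\right) \frac{608575361}{753} + 3486043 = - \frac{320435010553413}{251} + 3486043 = - \frac{320434135556620}{251}$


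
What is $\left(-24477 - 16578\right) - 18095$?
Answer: $-59150$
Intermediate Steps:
$\left(-24477 - 16578\right) - 18095 = -41055 - 18095 = -59150$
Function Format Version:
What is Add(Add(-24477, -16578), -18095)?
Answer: -59150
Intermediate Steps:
Add(Add(-24477, -16578), -18095) = Add(-41055, -18095) = -59150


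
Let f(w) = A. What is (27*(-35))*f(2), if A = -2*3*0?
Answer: 0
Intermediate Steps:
A = 0 (A = -6*0 = 0)
f(w) = 0
(27*(-35))*f(2) = (27*(-35))*0 = -945*0 = 0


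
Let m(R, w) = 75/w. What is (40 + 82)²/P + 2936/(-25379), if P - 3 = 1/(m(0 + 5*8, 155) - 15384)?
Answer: 45034086142427/9077027761 ≈ 4961.3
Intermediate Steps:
P = 1430636/476889 (P = 3 + 1/(75/155 - 15384) = 3 + 1/(75*(1/155) - 15384) = 3 + 1/(15/31 - 15384) = 3 + 1/(-476889/31) = 3 - 31/476889 = 1430636/476889 ≈ 2.9999)
(40 + 82)²/P + 2936/(-25379) = (40 + 82)²/(1430636/476889) + 2936/(-25379) = 122²*(476889/1430636) + 2936*(-1/25379) = 14884*(476889/1430636) - 2936/25379 = 1774503969/357659 - 2936/25379 = 45034086142427/9077027761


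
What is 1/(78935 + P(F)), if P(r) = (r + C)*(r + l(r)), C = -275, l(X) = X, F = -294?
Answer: 1/413507 ≈ 2.4183e-6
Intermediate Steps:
P(r) = 2*r*(-275 + r) (P(r) = (r - 275)*(r + r) = (-275 + r)*(2*r) = 2*r*(-275 + r))
1/(78935 + P(F)) = 1/(78935 + 2*(-294)*(-275 - 294)) = 1/(78935 + 2*(-294)*(-569)) = 1/(78935 + 334572) = 1/413507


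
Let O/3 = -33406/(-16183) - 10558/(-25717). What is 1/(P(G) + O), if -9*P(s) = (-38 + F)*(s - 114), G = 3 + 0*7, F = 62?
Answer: 416178211/126278637104 ≈ 0.0032957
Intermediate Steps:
G = 3 (G = 3 + 0 = 3)
P(s) = 304 - 8*s/3 (P(s) = -(-38 + 62)*(s - 114)/9 = -8*(-114 + s)/3 = -(-2736 + 24*s)/9 = 304 - 8*s/3)
O = 3089886648/416178211 (O = 3*(-33406/(-16183) - 10558/(-25717)) = 3*(-33406*(-1/16183) - 10558*(-1/25717)) = 3*(33406/16183 + 10558/25717) = 3*(1029962216/416178211) = 3089886648/416178211 ≈ 7.4244)
1/(P(G) + O) = 1/((304 - 8/3*3) + 3089886648/416178211) = 1/((304 - 8) + 3089886648/416178211) = 1/(296 + 3089886648/416178211) = 1/(126278637104/416178211) = 416178211/126278637104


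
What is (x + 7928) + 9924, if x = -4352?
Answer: 13500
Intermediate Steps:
(x + 7928) + 9924 = (-4352 + 7928) + 9924 = 3576 + 9924 = 13500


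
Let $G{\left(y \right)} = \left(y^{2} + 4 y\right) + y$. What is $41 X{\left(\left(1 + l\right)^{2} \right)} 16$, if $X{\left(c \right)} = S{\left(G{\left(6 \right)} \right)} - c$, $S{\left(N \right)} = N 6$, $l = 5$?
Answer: $236160$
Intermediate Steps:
$G{\left(y \right)} = y^{2} + 5 y$
$S{\left(N \right)} = 6 N$
$X{\left(c \right)} = 396 - c$ ($X{\left(c \right)} = 6 \cdot 6 \left(5 + 6\right) - c = 6 \cdot 6 \cdot 11 - c = 6 \cdot 66 - c = 396 - c$)
$41 X{\left(\left(1 + l\right)^{2} \right)} 16 = 41 \left(396 - \left(1 + 5\right)^{2}\right) 16 = 41 \left(396 - 6^{2}\right) 16 = 41 \left(396 - 36\right) 16 = 41 \cdot 360 \cdot 16 = 14760 \cdot 16 = 236160$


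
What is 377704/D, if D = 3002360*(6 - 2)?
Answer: 47213/1501180 ≈ 0.031451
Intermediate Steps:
D = 12009440 (D = 3002360*4 = 12009440)
377704/D = 377704/12009440 = 377704*(1/12009440) = 47213/1501180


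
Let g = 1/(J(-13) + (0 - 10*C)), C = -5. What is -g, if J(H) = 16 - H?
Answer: -1/79 ≈ -0.012658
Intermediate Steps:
g = 1/79 (g = 1/((16 - 1*(-13)) + (0 - 10*(-5))) = 1/((16 + 13) + (0 + 50)) = 1/(29 + 50) = 1/79 ≈ 0.012658)
-g = -1*1/79 = -1/79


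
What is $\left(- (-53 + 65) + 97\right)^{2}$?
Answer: $7225$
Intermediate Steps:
$\left(- (-53 + 65) + 97\right)^{2} = \left(\left(-1\right) 12 + 97\right)^{2} = \left(-12 + 97\right)^{2} = 85^{2} = 7225$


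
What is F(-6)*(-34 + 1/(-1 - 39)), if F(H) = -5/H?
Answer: -1361/48 ≈ -28.354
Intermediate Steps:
F(-6)*(-34 + 1/(-1 - 39)) = (-5/(-6))*(-34 + 1/(-1 - 39)) = (-5*(-⅙))*(-34 + 1/(-40)) = 5*(-34 - 1/40)/6 = (⅚)*(-1361/40) = -1361/48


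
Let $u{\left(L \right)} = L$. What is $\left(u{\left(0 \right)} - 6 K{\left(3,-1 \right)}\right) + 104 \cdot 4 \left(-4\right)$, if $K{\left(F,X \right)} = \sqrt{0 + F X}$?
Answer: $-1664 - 6 i \sqrt{3} \approx -1664.0 - 10.392 i$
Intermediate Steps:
$K{\left(F,X \right)} = \sqrt{F X}$
$\left(u{\left(0 \right)} - 6 K{\left(3,-1 \right)}\right) + 104 \cdot 4 \left(-4\right) = \left(0 - 6 \sqrt{3 \left(-1\right)}\right) + 104 \cdot 4 \left(-4\right) = \left(0 - 6 \sqrt{-3}\right) + 104 \left(-16\right) = \left(0 - 6 i \sqrt{3}\right) - 1664 = - 6 i \sqrt{3} - 1664 = -1664 - 6 i \sqrt{3}$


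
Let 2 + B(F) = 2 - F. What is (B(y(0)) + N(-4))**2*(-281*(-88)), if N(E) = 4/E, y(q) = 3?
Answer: 395648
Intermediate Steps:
B(F) = -F (B(F) = -2 + (2 - F) = -F)
(B(y(0)) + N(-4))**2*(-281*(-88)) = (-1*3 + 4/(-4))**2*(-281*(-88)) = (-3 + 4*(-1/4))**2*24728 = (-3 - 1)**2*24728 = (-4)**2*24728 = 16*24728 = 395648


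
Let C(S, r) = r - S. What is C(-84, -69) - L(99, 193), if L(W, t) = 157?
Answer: -142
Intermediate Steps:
C(-84, -69) - L(99, 193) = (-69 - 1*(-84)) - 1*157 = (-69 + 84) - 157 = 15 - 157 = -142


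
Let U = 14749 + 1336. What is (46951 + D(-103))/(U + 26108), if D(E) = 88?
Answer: 47039/42193 ≈ 1.1149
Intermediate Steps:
U = 16085
(46951 + D(-103))/(U + 26108) = (46951 + 88)/(16085 + 26108) = 47039/42193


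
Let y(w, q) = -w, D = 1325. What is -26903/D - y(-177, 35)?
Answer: -261428/1325 ≈ -197.30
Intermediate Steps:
-26903/D - y(-177, 35) = -26903/1325 - (-1)*(-177) = -26903*1/1325 - 1*177 = -26903/1325 - 177 = -261428/1325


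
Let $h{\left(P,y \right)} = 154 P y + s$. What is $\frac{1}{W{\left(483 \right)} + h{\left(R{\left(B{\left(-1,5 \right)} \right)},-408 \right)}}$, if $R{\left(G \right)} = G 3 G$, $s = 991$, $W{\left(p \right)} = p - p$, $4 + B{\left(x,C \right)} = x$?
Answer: $- \frac{1}{4711409} \approx -2.1225 \cdot 10^{-7}$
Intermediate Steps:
$B{\left(x,C \right)} = -4 + x$
$W{\left(p \right)} = 0$
$R{\left(G \right)} = 3 G^{2}$ ($R{\left(G \right)} = 3 G G = 3 G^{2}$)
$h{\left(P,y \right)} = 991 + 154 P y$ ($h{\left(P,y \right)} = 154 P y + 991 = 991 + 154 P y$)
$\frac{1}{W{\left(483 \right)} + h{\left(R{\left(B{\left(-1,5 \right)} \right)},-408 \right)}} = \frac{1}{0 + \left(991 + 154 \cdot 3 \left(-4 - 1\right)^{2} \left(-408\right)\right)} = \frac{1}{0 + \left(991 + 154 \cdot 3 \left(-5\right)^{2} \left(-408\right)\right)} = \frac{1}{0 + \left(991 + 154 \cdot 3 \cdot 25 \left(-408\right)\right)} = \frac{1}{0 + \left(991 + 154 \cdot 75 \left(-408\right)\right)} = \frac{1}{0 + \left(991 - 4712400\right)} = \frac{1}{0 - 4711409} = \frac{1}{-4711409} = - \frac{1}{4711409}$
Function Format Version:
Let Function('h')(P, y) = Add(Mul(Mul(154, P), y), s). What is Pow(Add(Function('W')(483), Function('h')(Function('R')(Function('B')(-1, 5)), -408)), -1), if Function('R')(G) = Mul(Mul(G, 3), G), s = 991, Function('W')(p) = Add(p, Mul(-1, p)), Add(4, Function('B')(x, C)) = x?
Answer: Rational(-1, 4711409) ≈ -2.1225e-7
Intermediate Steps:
Function('B')(x, C) = Add(-4, x)
Function('W')(p) = 0
Function('R')(G) = Mul(3, Pow(G, 2)) (Function('R')(G) = Mul(Mul(3, G), G) = Mul(3, Pow(G, 2)))
Function('h')(P, y) = Add(991, Mul(154, P, y)) (Function('h')(P, y) = Add(Mul(Mul(154, P), y), 991) = Add(Mul(154, P, y), 991) = Add(991, Mul(154, P, y)))
Pow(Add(Function('W')(483), Function('h')(Function('R')(Function('B')(-1, 5)), -408)), -1) = Pow(Add(0, Add(991, Mul(154, Mul(3, Pow(Add(-4, -1), 2)), -408))), -1) = Pow(Add(0, Add(991, Mul(154, Mul(3, Pow(-5, 2)), -408))), -1) = Pow(Add(0, Add(991, Mul(154, Mul(3, 25), -408))), -1) = Pow(Add(0, Add(991, Mul(154, 75, -408))), -1) = Pow(Add(0, Add(991, -4712400)), -1) = Pow(Add(0, -4711409), -1) = Pow(-4711409, -1) = Rational(-1, 4711409)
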